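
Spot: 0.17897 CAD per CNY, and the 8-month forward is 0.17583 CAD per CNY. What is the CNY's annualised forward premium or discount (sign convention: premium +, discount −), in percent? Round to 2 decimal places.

-2.63%

T = 8/12 years.
(F − S)/S = (0.17583 − 0.17897)/0.17897 = -0.0175448.
Per annum: -0.0175448 / (8/12) = -0.026317 = -2.63%.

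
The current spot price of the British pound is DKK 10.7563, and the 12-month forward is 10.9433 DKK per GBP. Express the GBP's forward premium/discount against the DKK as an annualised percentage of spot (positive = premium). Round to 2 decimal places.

+1.74%

T = 1 year.
Period premium: (10.9433 − 10.7563)/10.7563 = 0.0173852.
Annualise by dividing by T: 0.0173852 / 1 = 0.017385 → 1.74%.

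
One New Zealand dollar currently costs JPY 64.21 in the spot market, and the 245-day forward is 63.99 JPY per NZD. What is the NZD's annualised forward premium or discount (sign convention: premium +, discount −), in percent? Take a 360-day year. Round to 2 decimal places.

T = 245/360 years.
(F − S)/S = (63.99 − 64.21)/64.21 = -0.0034263.
×(1/T) gives -0.50% p.a.

-0.50%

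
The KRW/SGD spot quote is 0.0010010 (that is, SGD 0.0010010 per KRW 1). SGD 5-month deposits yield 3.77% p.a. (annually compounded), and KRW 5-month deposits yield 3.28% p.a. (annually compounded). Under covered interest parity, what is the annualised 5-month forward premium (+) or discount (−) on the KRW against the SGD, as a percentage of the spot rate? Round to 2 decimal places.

+0.47%

T = 5/12 years.
No-arbitrage forward: 0.001001 × 1.015539 / 1.0135381 = 0.0010029761 SGD/KRW.
(F − S)/S ÷ T = (0.0010029761 − 0.001001)/0.001001/(5/12) = 0.004738 → 0.47%.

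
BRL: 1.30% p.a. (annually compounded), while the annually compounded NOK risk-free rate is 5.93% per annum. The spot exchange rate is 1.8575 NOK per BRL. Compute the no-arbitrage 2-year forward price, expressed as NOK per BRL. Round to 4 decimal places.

T = 2 years.
Growth of 1 NOK over T: (1 + 0.0593)^2 = 1.1221165.
Growth of 1 BRL over T: (1 + 0.0130)^2 = 1.026169.
CIP: F = S · (grow NOK)/(grow BRL) = 1.8575 × 1.1221165/1.026169 = 2.031178 NOK per BRL.

2.0312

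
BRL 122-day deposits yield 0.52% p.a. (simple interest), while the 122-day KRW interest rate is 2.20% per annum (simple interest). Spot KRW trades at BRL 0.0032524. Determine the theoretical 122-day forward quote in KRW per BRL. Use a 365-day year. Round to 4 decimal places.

309.1888

T = 122/365 years.
Growth of 1 BRL over T: 1 + 0.0052×122/365 = 1.001738082.
KRW growth factor: 1 + 0.0220×122/365 = 1.007353425.
CIP: F = S · (grow BRL)/(grow KRW) = 0.0032524 × 1.001738082/1.007353425 = 0.00323426998 BRL per KRW.
Invert for KRW per BRL: 1 / 0.00323426998 = 309.1888.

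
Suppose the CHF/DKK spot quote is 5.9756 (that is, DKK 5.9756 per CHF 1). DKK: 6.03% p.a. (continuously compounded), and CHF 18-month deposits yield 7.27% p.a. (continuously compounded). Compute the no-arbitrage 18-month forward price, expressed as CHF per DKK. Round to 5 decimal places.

T = 18/12 years.
DKK accumulates by e^(0.0603×18/12) = 1.0946668.
CHF growth factor: e^(0.0727×18/12) = 1.1152181.
Forward (DKK per CHF) = 5.9756 × 1.0946668 / 1.1152181 = 5.865481.
Quoted the other way: 1/5.865481 = 0.17049 CHF per DKK.

0.17049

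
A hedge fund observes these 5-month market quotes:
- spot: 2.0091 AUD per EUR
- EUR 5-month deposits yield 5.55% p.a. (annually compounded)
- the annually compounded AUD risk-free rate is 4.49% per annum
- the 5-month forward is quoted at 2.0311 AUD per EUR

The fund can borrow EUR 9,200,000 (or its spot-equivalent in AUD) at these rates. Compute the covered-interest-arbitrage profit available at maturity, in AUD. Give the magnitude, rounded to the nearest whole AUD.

AUD 286,344

T = 5/12 years.
Keep in EUR, deliver into the forward: 9,200,000·1.022761251·2.0311 = AUD 19,111,439.47.
Swap to AUD now, deposit: 9,200,000·2.0091·1.0184689748 = AUD 18,825,095.36.
The quoted forward overvalues EUR, so borrow AUD, buy EUR at spot, deposit the EUR at 5.55%, and sell the proceeds forward at 2.0311.
The gap between the two covered legs is AUD 286,344.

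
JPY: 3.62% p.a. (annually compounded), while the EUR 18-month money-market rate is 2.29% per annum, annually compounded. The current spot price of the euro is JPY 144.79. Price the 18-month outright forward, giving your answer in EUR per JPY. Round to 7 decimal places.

0.0067740

T = 18/12 years.
JPY accumulates by (1 + 0.0362)^(18/12) = 1.0547885.
EUR accumulates by (1 + 0.0229)^(18/12) = 1.0345459.
So F = 144.79 × 1.0547885 / 1.0345459 = 147.6231 (JPY/EUR).
Quoted the other way: 1/147.6231 = 0.0067740 EUR per JPY.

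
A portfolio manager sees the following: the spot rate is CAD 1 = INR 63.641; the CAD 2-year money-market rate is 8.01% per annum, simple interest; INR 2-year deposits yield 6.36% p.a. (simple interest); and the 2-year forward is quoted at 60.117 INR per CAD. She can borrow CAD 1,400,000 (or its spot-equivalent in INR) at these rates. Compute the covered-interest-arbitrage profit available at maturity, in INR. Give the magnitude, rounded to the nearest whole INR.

INR 2,783,749

T = 2 years.
Invest the CAD and cover forward: 1,400,000 × 1.160200 × 60.117 = INR 97,646,840.76.
Convert at spot and invest in INR: 1,400,000 × 63.641 × 1.127200 = INR 100,430,589.28.
The quoted forward undervalues CAD, so borrow CAD, convert to INR at spot, deposit the INR at 6.36%, and buy CAD forward at 60.117 to cover the loan.
Profit = 100,430,589.28 − 97,646,840.76 = INR 2,783,749.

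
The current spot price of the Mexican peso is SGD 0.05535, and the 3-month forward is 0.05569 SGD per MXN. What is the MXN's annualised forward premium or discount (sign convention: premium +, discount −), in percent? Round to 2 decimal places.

T = 3/12 years.
Period premium: (0.05569 − 0.05535)/0.05535 = 0.0061427.
×(1/T) gives 2.46% p.a.

+2.46%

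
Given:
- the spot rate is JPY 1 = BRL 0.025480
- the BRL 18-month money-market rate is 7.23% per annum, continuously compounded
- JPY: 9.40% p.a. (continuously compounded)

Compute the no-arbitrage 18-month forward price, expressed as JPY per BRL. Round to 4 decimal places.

T = 18/12 years.
Growth of 1 BRL over T: e^(0.0723×18/12) = 1.11454918.
JPY accumulates by e^(0.0940×18/12) = 1.15142465.
Forward (BRL per JPY) = 0.02548 × 1.11454918 / 1.15142465 = 0.024663979.
Invert for JPY per BRL: 1 / 0.024663979 = 40.5450.

40.5450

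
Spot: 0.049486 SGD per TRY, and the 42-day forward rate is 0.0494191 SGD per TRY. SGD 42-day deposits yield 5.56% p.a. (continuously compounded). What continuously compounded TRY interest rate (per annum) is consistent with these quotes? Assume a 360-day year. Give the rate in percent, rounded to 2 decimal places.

T = 42/360 years.
F/S = 0.0494191/0.049486 = 0.9986481 = (growth of SGD) / (growth of TRY).
The SGD side grows by e^(0.0556×42/360) = 1.0065078.
That pins the TRY growth at 1.0078703.
r = ln(1.0078703)/(42/360) = 0.067196 → 6.72%.

6.72%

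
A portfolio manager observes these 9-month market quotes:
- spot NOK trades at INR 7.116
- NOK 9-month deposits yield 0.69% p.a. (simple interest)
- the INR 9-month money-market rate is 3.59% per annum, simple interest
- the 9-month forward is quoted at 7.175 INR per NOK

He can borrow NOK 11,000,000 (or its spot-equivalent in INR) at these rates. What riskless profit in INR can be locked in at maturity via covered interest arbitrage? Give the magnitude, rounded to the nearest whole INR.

INR 1,050,144

T = 9/12 years.
Keep in NOK, deliver into the forward: 11,000,000·1.005175·7.175 = INR 79,333,436.88.
Swap to INR now, deposit: 11,000,000·7.116·1.026925 = INR 80,383,581.30.
The quoted forward undervalues NOK, so borrow NOK, convert to INR at spot, deposit the INR at 3.59%, and buy NOK forward at 7.175 to cover the loan.
The gap between the two covered legs is INR 1,050,144.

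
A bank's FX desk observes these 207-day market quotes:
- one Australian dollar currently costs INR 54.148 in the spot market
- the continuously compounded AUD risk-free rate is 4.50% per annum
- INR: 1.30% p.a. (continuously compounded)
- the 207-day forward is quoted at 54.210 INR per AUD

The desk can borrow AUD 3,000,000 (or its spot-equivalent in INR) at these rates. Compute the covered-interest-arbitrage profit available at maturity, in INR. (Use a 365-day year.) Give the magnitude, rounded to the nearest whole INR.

T = 207/365 years.
Keep in AUD, deliver into the forward: 3,000,000·1.02584898514·54.210 = INR 166,833,820.45.
Swap to INR now, deposit: 3,000,000·54.148·1.00739984729 = INR 163,646,060.79.
The quoted forward overvalues AUD, so borrow INR, buy AUD at spot, deposit the AUD at 4.50%, and sell the proceeds forward at 54.210.
Profit = 166,833,820.45 − 163,646,060.79 = INR 3,187,760.

INR 3,187,760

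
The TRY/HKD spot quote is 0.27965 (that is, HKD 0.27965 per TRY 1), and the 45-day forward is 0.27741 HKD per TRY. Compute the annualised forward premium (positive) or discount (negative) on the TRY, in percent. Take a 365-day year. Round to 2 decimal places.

T = 45/365 years.
Period premium: (0.27741 − 0.27965)/0.27965 = -0.0080100.
×(1/T) gives -6.50% p.a.

-6.50%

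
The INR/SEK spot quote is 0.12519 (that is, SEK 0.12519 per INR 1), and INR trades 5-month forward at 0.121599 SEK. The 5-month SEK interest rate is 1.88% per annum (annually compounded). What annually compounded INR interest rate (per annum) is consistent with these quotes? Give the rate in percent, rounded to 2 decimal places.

T = 5/12 years.
F/S = 0.121599/0.12519 = 0.9713156 = (growth of SEK) / (growth of INR).
The SEK side grows by (1 + 0.0188)^(5/12) = 1.0077908.
Hence g_INR = 1.0375524.
r = 1.0375524^(12/5) − 1 = 0.092507 → 9.25%.

9.25%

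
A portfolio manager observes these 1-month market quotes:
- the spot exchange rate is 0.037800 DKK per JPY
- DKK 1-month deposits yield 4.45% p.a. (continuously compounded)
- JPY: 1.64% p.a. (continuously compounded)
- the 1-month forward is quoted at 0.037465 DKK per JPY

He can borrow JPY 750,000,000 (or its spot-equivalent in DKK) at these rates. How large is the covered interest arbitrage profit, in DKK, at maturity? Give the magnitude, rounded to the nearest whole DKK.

DKK 318,149

T = 1/12 years.
Route A — deposit JPY, sell forward: 750,000,000 × 1.001367601 × 0.037465 = DKK 28,137,177.88.
Route B — convert at spot, deposit DKK: 750,000,000 × 0.037800 × 1.0037152177 = DKK 28,455,326.42.
The quoted forward undervalues JPY, so borrow JPY, convert to DKK at spot, deposit the DKK at 4.45%, and buy JPY forward at 0.037465 to cover the loan.
The gap between the two covered legs is DKK 318,149.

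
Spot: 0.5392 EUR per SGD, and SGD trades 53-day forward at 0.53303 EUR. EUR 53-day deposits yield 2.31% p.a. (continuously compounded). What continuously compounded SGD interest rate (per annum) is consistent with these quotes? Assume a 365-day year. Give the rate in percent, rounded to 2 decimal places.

T = 53/365 years.
By CIP, F/S equals the EUR-to-SGD growth ratio: 0.53303/0.5392 = 0.9885571.
EUR growth factor: e^(0.0231×53/365) = 1.0033599.
So the SGD growth factor = 1.0149741.
Take logs: ln 1.0149741 / (53/365) = 0.102359, so 10.24%.

10.24%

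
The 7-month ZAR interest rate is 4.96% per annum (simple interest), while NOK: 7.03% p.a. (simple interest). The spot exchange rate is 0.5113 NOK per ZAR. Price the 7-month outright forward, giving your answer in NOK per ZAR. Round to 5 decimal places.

T = 7/12 years.
NOK growth factor: 1 + 0.0703×7/12 = 1.0410083.
ZAR accumulates by 1 + 0.0496×7/12 = 1.0289333.
Forward (NOK per ZAR) = 0.5113 × 1.0410083 / 1.0289333 = 0.5173003.

0.51730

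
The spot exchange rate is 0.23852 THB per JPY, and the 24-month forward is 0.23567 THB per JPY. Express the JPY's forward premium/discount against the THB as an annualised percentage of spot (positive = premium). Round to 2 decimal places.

-0.60%

T = 2 years.
JPY trades forward at -1.19487% vs spot over the period.
×(1/T) gives -0.60% p.a.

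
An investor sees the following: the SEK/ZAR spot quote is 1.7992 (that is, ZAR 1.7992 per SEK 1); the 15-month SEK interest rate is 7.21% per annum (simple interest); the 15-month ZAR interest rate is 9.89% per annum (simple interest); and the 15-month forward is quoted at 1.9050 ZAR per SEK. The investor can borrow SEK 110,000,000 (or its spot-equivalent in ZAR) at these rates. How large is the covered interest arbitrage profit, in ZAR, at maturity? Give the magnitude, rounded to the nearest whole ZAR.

ZAR 6,056,823

T = 15/12 years.
Route A — deposit SEK, sell forward: 110,000,000 × 1.090125 × 1.9050 = ZAR 228,435,693.75.
Route B — convert at spot, deposit ZAR: 110,000,000 × 1.7992 × 1.123625 = ZAR 222,378,871.00.
The quoted forward overvalues SEK, so borrow ZAR, buy SEK at spot, deposit the SEK at 7.21%, and sell the proceeds forward at 1.9050.
The gap between the two covered legs is ZAR 6,056,823.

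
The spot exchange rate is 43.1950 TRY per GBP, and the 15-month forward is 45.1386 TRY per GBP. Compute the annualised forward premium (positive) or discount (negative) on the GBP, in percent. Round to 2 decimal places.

T = 15/12 years.
GBP trades forward at +4.49959% vs spot over the period.
Per annum: 0.0449959 / (15/12) = 0.035997 = 3.60%.

+3.60%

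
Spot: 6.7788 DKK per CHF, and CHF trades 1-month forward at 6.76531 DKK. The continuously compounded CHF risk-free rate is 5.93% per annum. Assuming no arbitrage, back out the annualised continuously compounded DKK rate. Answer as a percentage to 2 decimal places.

3.54%

T = 1/12 years.
CIP gives F = S · g_DKK/g_CHF, so g_DKK/g_CHF = 6.76531/6.7788 = 0.9980100.
CHF growth factor: e^(0.0593×1/12) = 1.0049539.
So the DKK growth factor = 1.002954.
r = ln(1.002954)/(1/12) = 0.035396 → 3.54%.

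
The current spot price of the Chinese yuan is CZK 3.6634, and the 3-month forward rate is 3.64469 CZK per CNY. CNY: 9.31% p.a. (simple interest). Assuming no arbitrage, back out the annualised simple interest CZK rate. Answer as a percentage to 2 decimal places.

T = 3/12 years.
F/S = 3.64469/3.6634 = 0.9948927 = (growth of CZK) / (growth of CNY).
CNY growth factor: 1 + 0.0931×3/12 = 1.023275.
So the CZK growth factor = 1.0180488.
(1.0180488 − 1)/T = 0.072195, i.e. 7.22%.

7.22%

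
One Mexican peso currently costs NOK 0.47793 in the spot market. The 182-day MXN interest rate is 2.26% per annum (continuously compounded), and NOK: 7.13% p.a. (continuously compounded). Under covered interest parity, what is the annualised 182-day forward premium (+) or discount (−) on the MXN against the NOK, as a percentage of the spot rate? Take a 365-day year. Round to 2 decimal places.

+4.93%

T = 182/365 years.
CIP forward (NOK per MXN) = 0.47793 × 1.0361919/1.0113328 = 0.48967777.
Annualised premium = (F − S)/S × (1/T) = (0.48967777 − 0.47793)/0.47793 ÷ (182/365) = 4.93%.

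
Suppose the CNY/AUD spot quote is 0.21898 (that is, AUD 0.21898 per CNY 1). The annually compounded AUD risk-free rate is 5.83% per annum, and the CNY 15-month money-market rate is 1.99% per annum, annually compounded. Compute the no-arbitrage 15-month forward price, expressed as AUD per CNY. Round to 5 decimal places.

T = 15/12 years.
AUD accumulates by (1 + 0.0583)^(15/12) = 1.0733985.
Growth of 1 CNY over T: (1 + 0.0199)^(15/12) = 1.0249366.
Forward (AUD per CNY) = 0.21898 × 1.0733985 / 1.0249366 = 0.2293340.

0.22933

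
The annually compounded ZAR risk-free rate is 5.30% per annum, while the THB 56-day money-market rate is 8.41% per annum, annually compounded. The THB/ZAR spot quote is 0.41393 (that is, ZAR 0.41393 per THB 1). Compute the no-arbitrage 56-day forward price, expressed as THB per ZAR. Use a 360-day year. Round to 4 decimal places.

T = 56/360 years.
ZAR growth factor: (1 + 0.0530)^(56/360) = 1.0080657.
THB growth factor: (1 + 0.0841)^(56/360) = 1.0126404.
Forward (ZAR per THB) = 0.41393 × 1.0080657 / 1.0126404 = 0.4120600.
Quoted the other way: 1/0.4120600 = 2.4268 THB per ZAR.

2.4268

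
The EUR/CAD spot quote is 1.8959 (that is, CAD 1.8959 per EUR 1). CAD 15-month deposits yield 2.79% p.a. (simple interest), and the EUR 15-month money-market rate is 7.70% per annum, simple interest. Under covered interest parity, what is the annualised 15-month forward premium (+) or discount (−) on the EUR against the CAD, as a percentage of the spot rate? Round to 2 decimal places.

-4.48%

T = 15/12 years.
No-arbitrage forward: 1.8959 × 1.034875 / 1.096250 = 1.7897555 CAD/EUR.
Annualised premium = (F − S)/S × (1/T) = (1.7897555 − 1.8959)/1.8959 ÷ (15/12) = -4.48%.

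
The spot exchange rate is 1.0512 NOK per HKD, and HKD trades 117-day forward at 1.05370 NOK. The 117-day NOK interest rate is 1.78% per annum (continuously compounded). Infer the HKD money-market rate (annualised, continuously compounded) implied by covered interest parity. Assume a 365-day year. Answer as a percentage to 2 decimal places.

T = 117/365 years.
CIP gives F = S · g_NOK/g_HKD, so g_NOK/g_HKD = 1.0537/1.0512 = 1.0023782.
The NOK side grows by e^(0.0178×117/365) = 1.0057221.
So the HKD growth factor = 1.003336.
r = ln(1.003336)/(117/365) = 0.010390 → 1.04%.

1.04%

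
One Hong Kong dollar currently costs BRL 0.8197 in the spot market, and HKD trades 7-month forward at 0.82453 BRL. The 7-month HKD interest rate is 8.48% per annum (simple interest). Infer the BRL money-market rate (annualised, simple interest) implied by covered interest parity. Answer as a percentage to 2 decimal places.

T = 7/12 years.
F/S = 0.82453/0.8197 = 1.0058924 = (growth of BRL) / (growth of HKD).
HKD growth factor: 1 + 0.0848×7/12 = 1.0494667.
So the BRL growth factor = 1.0556506.
r = (1.0556506 − 1)/(7/12) = 0.095401 → 9.54%.

9.54%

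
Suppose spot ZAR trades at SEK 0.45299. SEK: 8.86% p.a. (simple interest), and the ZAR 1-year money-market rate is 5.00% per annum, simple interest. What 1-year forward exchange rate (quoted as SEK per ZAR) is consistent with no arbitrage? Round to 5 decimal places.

0.46964

T = 1 year.
SEK growth factor: 1 + 0.0886×1 = 1.088600.
Growth of 1 ZAR over T: 1 + 0.0500×1 = 1.050000.
So F = 0.45299 × 1.088600 / 1.050000 = 0.4696428 (SEK/ZAR).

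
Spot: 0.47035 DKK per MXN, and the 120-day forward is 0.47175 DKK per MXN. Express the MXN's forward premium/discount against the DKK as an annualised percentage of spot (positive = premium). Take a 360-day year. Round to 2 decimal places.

+0.89%

T = 120/360 years.
(F − S)/S = (0.47175 − 0.47035)/0.47035 = 0.0029765.
Per annum: 0.0029765 / (120/360) = 0.008929 = 0.89%.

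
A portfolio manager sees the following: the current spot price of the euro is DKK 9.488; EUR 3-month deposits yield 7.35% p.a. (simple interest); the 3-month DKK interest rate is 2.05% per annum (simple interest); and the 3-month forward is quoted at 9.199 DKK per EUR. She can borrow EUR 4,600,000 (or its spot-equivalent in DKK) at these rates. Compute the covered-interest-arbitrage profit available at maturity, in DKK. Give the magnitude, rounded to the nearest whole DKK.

T = 3/12 years.
Route A — deposit EUR, sell forward: 4,600,000 × 1.018375 × 9.199 = DKK 43,092,945.48.
Route B — convert at spot, deposit DKK: 4,600,000 × 9.488 × 1.005125 = DKK 43,868,479.60.
The quoted forward undervalues EUR, so borrow EUR, convert to DKK at spot, deposit the DKK at 2.05%, and buy EUR forward at 9.199 to cover the loan.
Arbitrage profit = |43,092,945.48 − 43,868,479.60| = DKK 775,534.

DKK 775,534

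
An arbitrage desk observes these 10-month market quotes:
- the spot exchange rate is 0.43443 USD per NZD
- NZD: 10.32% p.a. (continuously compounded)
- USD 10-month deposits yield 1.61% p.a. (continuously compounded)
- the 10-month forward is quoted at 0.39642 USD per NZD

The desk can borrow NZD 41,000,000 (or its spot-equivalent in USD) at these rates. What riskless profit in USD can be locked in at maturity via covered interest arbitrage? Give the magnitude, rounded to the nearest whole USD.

T = 10/12 years.
Keep in NZD, deliver into the forward: 41,000,000·1.0898063283·0.39642 = USD 17,712,862.01.
Swap to USD now, deposit: 41,000,000·0.43443·1.013507074 = USD 18,052,213.00.
The quoted forward undervalues NZD, so borrow NZD, convert to USD at spot, deposit the USD at 1.61%, and buy NZD forward at 0.39642 to cover the loan.
Arbitrage profit = |17,712,862.01 − 18,052,213.00| = USD 339,351.

USD 339,351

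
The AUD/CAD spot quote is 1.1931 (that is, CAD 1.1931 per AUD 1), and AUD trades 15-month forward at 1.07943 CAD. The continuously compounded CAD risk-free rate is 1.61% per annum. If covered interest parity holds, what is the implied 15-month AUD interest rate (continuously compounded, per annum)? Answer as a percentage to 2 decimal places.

T = 15/12 years.
By CIP, F/S equals the CAD-to-AUD growth ratio: 1.07943/1.1931 = 0.9047272.
CAD growth factor: e^(0.0161×15/12) = 1.0203289.
So the AUD growth factor = 1.1277752.
Take logs: ln 1.1277752 / (15/12) = 0.096197, so 9.62%.

9.62%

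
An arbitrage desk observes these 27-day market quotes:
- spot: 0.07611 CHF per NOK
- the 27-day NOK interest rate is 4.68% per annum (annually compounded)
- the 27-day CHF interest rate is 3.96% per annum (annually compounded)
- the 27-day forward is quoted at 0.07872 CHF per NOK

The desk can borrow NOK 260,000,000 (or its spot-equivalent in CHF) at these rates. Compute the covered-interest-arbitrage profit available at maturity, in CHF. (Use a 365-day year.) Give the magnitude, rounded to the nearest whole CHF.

T = 27/365 years.
Route A — deposit NOK, sell forward: 260,000,000 × 1.0033890809 × 0.07872 = CHF 20,536,565.00.
Route B — convert at spot, deposit CHF: 260,000,000 × 0.07611 × 1.0028769322 = CHF 19,845,530.46.
The quoted forward overvalues NOK, so borrow CHF, buy NOK at spot, deposit the NOK at 4.68%, and sell the proceeds forward at 0.07872.
The gap between the two covered legs is CHF 691,035.

CHF 691,035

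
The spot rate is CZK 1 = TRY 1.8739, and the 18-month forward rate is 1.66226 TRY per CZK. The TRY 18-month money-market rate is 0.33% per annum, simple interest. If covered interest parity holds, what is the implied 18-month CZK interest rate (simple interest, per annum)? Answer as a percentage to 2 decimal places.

8.86%

T = 18/12 years.
CIP gives F = S · g_TRY/g_CZK, so g_TRY/g_CZK = 1.66226/1.8739 = 0.8870591.
The TRY side grows by 1 + 0.0033×18/12 = 1.004950.
That pins the CZK growth at 1.1329008.
(1.1329008 − 1)/T = 0.088601, i.e. 8.86%.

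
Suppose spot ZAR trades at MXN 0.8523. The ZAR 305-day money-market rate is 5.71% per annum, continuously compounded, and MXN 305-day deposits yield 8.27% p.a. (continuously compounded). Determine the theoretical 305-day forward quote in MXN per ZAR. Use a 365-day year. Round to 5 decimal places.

0.87073

T = 305/365 years.
Growth of 1 MXN over T: e^(0.0827×305/365) = 1.0715492.
ZAR growth factor: e^(0.0571×305/365) = 1.0488703.
So F = 0.8523 × 1.0715492 / 1.0488703 = 0.8707286 (MXN/ZAR).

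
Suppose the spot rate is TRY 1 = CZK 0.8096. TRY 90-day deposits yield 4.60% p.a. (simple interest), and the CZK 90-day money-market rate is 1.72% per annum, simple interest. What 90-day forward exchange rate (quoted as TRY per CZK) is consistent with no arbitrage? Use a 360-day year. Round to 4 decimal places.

T = 90/360 years.
CZK accumulates by 1 + 0.0172×90/360 = 1.004300.
Growth of 1 TRY over T: 1 + 0.0460×90/360 = 1.011500.
CIP: F = S · (grow CZK)/(grow TRY) = 0.8096 × 1.004300/1.011500 = 0.8038372 CZK per TRY.
Invert for TRY per CZK: 1 / 0.8038372 = 1.2440.

1.2440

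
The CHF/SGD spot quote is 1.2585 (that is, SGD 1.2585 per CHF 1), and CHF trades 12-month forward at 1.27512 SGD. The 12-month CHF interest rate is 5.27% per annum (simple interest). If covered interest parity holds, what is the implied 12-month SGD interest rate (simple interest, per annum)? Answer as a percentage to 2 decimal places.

T = 1 year.
By CIP, F/S equals the SGD-to-CHF growth ratio: 1.27512/1.2585 = 1.0132062.
CHF growth factor: 1 + 0.0527×1 = 1.052700.
So the SGD growth factor = 1.0666022.
r = (1.0666022 − 1)/1 = 0.066602 → 6.66%.

6.66%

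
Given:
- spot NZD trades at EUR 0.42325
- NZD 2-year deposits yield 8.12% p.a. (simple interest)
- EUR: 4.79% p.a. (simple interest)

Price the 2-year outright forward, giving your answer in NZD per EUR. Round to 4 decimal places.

2.5063

T = 2 years.
EUR accumulates by 1 + 0.0479×2 = 1.095800.
Growth of 1 NZD over T: 1 + 0.0812×2 = 1.162400.
CIP: F = S · (grow EUR)/(grow NZD) = 0.42325 × 1.095800/1.162400 = 0.3989998 EUR per NZD.
Quoted the other way: 1/0.3989998 = 2.5063 NZD per EUR.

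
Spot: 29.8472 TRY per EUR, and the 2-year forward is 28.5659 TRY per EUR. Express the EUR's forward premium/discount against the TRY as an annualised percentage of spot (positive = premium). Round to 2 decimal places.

T = 2 years.
EUR trades forward at -4.29286% vs spot over the period.
Per annum: -0.0429286 / 2 = -0.021464 = -2.15%.

-2.15%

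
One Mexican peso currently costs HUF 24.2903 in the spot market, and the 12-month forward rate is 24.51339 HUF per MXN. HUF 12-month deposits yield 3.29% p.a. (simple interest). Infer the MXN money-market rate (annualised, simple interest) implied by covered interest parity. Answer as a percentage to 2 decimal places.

T = 1 year.
By CIP, F/S equals the HUF-to-MXN growth ratio: 24.51339/24.2903 = 1.0091843.
HUF growth factor: 1 + 0.0329×1 = 1.032900.
That pins the MXN growth at 1.0234999.
(1.0234999 − 1)/T = 0.023500, i.e. 2.35%.

2.35%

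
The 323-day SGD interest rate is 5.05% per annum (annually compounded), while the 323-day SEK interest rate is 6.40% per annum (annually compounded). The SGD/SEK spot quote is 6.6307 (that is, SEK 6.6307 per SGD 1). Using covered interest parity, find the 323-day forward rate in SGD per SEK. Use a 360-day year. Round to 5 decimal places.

T = 323/360 years.
SEK accumulates by (1 + 0.0640)^(323/360) = 1.0572377.
SGD accumulates by (1 + 0.0505)^(323/360) = 1.0451943.
So F = 6.6307 × 1.0572377 / 1.0451943 = 6.707103 (SEK/SGD).
Invert for SGD per SEK: 1 / 6.707103 = 0.14910.

0.14910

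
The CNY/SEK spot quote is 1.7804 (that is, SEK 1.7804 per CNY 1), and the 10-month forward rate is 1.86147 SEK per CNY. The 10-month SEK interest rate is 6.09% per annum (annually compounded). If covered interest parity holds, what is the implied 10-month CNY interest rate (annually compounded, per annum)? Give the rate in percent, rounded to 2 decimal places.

T = 10/12 years.
CIP gives F = S · g_SEK/g_CNY, so g_SEK/g_CNY = 1.86147/1.7804 = 1.0455347.
The SEK side grows by (1 + 0.0609)^(10/12) = 1.0504983.
Hence g_CNY = 1.0047474.
r = 1.0047474^(12/10) − 1 = 0.005700 → 0.57%.

0.57%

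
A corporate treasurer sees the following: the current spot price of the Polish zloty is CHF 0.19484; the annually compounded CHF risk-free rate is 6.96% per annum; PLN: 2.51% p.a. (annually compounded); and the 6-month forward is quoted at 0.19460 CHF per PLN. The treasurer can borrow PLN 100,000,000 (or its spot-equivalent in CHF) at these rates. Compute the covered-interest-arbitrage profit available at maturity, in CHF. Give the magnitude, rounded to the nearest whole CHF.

CHF 447,929

T = 6/12 years.
Invest the PLN and cover forward: 100,000,000 × 1.0124722218 × 0.19460 = CHF 19,702,709.44.
Convert at spot and invest in CHF: 100,000,000 × 0.19484 × 1.0342146779 = CHF 20,150,638.78.
The quoted forward undervalues PLN, so borrow PLN, convert to CHF at spot, deposit the CHF at 6.96%, and buy PLN forward at 0.19460 to cover the loan.
Arbitrage profit = |19,702,709.44 − 20,150,638.78| = CHF 447,929.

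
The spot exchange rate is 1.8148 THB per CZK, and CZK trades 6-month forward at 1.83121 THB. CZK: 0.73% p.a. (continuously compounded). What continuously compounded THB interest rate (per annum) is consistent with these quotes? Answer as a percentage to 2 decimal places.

T = 6/12 years.
CIP gives F = S · g_THB/g_CZK, so g_THB/g_CZK = 1.83121/1.8148 = 1.0090423.
The CZK side grows by e^(0.0073×6/12) = 1.0036567.
That pins the THB growth at 1.0127321.
r = ln(1.0127321)/(6/12) = 0.025303 → 2.53%.

2.53%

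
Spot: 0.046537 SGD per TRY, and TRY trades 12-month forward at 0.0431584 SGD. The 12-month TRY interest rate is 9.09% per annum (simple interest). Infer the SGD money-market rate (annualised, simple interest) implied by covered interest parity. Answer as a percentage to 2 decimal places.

1.17%

T = 1 year.
By CIP, F/S equals the SGD-to-TRY growth ratio: 0.0431584/0.046537 = 0.9273997.
The TRY side grows by 1 + 0.0909×1 = 1.090900.
So the SGD growth factor = 1.0117003.
r = (1.0117003 − 1)/1 = 0.011700 → 1.17%.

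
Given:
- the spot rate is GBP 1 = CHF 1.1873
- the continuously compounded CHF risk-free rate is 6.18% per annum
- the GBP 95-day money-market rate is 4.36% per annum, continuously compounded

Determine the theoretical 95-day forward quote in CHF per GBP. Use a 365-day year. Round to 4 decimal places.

1.1929

T = 95/365 years.
CHF growth factor: e^(0.0618×95/365) = 1.016215.
Growth of 1 GBP over T: e^(0.0436×95/365) = 1.0114126.
CIP: F = S · (grow CHF)/(grow GBP) = 1.1873 × 1.016215/1.0114126 = 1.192938 CHF per GBP.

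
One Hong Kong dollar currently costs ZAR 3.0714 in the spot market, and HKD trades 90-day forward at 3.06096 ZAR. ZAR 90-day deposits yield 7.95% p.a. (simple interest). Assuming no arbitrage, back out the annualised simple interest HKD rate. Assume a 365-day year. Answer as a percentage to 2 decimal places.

T = 90/365 years.
By CIP, F/S equals the ZAR-to-HKD growth ratio: 3.06096/3.0714 = 0.9966009.
The ZAR side grows by 1 + 0.0795×90/365 = 1.0196027.
So the HKD growth factor = 1.0230803.
(1.0230803 − 1)/T = 0.093603, i.e. 9.36%.

9.36%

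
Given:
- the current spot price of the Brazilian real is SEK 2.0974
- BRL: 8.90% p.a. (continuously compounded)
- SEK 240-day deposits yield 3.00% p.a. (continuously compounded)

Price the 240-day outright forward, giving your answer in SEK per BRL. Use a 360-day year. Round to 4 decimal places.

2.0165

T = 240/360 years.
SEK growth factor: e^(0.0300×240/360) = 1.0202013.
BRL growth factor: e^(0.0890×240/360) = 1.0611289.
So F = 2.0974 × 1.0202013 / 1.0611289 = 2.016504 (SEK/BRL).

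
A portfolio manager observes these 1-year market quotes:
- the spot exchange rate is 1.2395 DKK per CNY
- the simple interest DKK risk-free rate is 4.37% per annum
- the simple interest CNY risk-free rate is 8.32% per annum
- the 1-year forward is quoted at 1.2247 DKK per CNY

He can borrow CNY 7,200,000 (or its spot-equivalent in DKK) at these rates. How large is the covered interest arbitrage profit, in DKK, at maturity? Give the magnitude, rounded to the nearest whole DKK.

T = 1 year.
Route A — deposit CNY, sell forward: 7,200,000 × 1.083200 × 1.2247 = DKK 9,551,484.29.
Route B — convert at spot, deposit DKK: 7,200,000 × 1.2395 × 1.043700 = DKK 9,314,396.28.
The quoted forward overvalues CNY, so borrow DKK, buy CNY at spot, deposit the CNY at 8.32%, and sell the proceeds forward at 1.2247.
Profit = 9,551,484.29 − 9,314,396.28 = DKK 237,088.

DKK 237,088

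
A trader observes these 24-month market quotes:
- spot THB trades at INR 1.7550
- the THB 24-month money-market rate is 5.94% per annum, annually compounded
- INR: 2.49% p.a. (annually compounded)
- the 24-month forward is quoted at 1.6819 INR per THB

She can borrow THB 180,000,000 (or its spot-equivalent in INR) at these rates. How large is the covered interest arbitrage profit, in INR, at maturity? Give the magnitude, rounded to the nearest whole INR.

T = 2 years.
Keep in THB, deliver into the forward: 180,000,000·1.12232836·1.6819 = INR 339,775,932.36.
Swap to INR now, deposit: 180,000,000·1.7550·1.05042001 = INR 331,827,681.16.
The quoted forward overvalues THB, so borrow INR, buy THB at spot, deposit the THB at 5.94%, and sell the proceeds forward at 1.6819.
Arbitrage profit = |339,775,932.36 − 331,827,681.16| = INR 7,948,251.

INR 7,948,251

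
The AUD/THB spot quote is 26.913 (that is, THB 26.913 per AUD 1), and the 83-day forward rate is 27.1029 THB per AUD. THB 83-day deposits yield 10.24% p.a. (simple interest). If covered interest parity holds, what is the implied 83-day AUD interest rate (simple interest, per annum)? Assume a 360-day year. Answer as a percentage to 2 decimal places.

T = 83/360 years.
F/S = 27.1029/26.913 = 1.0070561 = (growth of THB) / (growth of AUD).
THB growth factor: 1 + 0.1024×83/360 = 1.0236089.
Hence g_AUD = 1.0164368.
r = (1.0164368 − 1)/(83/360) = 0.071292 → 7.13%.

7.13%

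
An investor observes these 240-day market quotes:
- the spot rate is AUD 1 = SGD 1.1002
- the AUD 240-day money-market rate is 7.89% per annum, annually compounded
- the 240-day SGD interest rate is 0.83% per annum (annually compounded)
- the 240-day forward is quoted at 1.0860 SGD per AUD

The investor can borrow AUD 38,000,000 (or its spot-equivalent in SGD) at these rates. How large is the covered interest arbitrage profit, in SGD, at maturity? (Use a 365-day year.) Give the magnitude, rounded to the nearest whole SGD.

T = 240/365 years.
Invest the AUD and cover forward: 38,000,000 × 1.0512022068 × 1.0860 = SGD 43,381,012.67.
Convert at spot and invest in SGD: 38,000,000 × 1.1002 × 1.0054498065 = SGD 42,035,443.33.
The quoted forward overvalues AUD, so borrow SGD, buy AUD at spot, deposit the AUD at 7.89%, and sell the proceeds forward at 1.0860.
Arbitrage profit = |43,381,012.67 − 42,035,443.33| = SGD 1,345,569.

SGD 1,345,569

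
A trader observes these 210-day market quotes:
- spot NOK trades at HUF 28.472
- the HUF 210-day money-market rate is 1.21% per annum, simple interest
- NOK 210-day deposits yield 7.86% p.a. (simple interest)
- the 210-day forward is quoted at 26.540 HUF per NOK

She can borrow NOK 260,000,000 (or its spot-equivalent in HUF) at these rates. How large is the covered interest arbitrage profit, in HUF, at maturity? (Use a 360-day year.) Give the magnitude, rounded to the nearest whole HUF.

HUF 238,187,525

T = 210/360 years.
Keep in NOK, deliver into the forward: 260,000,000·1.045850·26.540 = HUF 7,216,783,340.00.
Swap to HUF now, deposit: 260,000,000·28.472·1.007058333333 = HUF 7,454,970,865.33.
The quoted forward undervalues NOK, so borrow NOK, convert to HUF at spot, deposit the HUF at 1.21%, and buy NOK forward at 26.540 to cover the loan.
Arbitrage profit = |7,216,783,340.00 − 7,454,970,865.33| = HUF 238,187,525.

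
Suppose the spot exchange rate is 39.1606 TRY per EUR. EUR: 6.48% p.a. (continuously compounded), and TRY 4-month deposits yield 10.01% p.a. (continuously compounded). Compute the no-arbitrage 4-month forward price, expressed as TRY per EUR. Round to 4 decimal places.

39.6241

T = 4/12 years.
TRY accumulates by e^(0.1001×4/12) = 1.03392958.
Growth of 1 EUR over T: e^(0.0648×4/12) = 1.02183497.
CIP: F = S · (grow TRY)/(grow EUR) = 39.1606 × 1.03392958/1.02183497 = 39.624111 TRY per EUR.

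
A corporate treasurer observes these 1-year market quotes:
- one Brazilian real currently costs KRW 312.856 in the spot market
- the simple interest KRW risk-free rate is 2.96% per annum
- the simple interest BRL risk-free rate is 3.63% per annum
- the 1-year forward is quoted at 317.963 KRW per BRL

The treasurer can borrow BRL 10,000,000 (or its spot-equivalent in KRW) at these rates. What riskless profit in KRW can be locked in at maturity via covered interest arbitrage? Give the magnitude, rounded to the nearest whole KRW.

T = 1 year.
Keep in BRL, deliver into the forward: 10,000,000·1.036300·317.963 = KRW 3,295,050,569.00.
Swap to KRW now, deposit: 10,000,000·312.856·1.029600 = KRW 3,221,165,376.00.
The quoted forward overvalues BRL, so borrow KRW, buy BRL at spot, deposit the BRL at 3.63%, and sell the proceeds forward at 317.963.
Profit = 3,295,050,569.00 − 3,221,165,376.00 = KRW 73,885,193.

KRW 73,885,193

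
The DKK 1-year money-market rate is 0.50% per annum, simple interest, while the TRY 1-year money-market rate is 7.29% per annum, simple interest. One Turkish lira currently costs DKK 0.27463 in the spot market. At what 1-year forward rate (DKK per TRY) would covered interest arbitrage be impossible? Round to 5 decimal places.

T = 1 year.
DKK accumulates by 1 + 0.0050×1 = 1.005000.
Growth of 1 TRY over T: 1 + 0.0729×1 = 1.072900.
Forward (DKK per TRY) = 0.27463 × 1.005000 / 1.072900 = 0.2572497.

0.25725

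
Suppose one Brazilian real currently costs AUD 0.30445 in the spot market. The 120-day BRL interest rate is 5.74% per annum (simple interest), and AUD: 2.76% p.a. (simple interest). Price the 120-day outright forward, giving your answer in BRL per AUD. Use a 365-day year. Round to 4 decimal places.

T = 120/365 years.
AUD growth factor: 1 + 0.0276×120/365 = 1.009074.
Growth of 1 BRL over T: 1 + 0.0574×120/365 = 1.0188712.
So F = 0.30445 × 1.009074 / 1.0188712 = 0.3015225 (AUD/BRL).
Invert for BRL per AUD: 1 / 0.3015225 = 3.3165.

3.3165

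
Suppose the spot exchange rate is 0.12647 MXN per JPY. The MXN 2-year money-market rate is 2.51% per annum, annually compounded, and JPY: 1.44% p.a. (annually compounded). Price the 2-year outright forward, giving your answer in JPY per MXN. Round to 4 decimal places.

7.7428

T = 2 years.
MXN accumulates by (1 + 0.0251)^2 = 1.050830.
JPY accumulates by (1 + 0.0144)^2 = 1.0290074.
Forward (MXN per JPY) = 0.12647 × 1.050830 / 1.0290074 = 0.1291521.
Invert for JPY per MXN: 1 / 0.1291521 = 7.7428.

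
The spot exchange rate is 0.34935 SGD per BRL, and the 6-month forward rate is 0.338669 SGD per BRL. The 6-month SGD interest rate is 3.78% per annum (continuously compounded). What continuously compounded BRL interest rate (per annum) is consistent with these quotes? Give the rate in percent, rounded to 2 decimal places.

9.99%

T = 6/12 years.
F/S = 0.338669/0.34935 = 0.9694261 = (growth of SGD) / (growth of BRL).
The SGD side grows by e^(0.0378×6/12) = 1.0190797.
So the BRL growth factor = 1.0512196.
Take logs: ln 1.0512196 / (6/12) = 0.099902, so 9.99%.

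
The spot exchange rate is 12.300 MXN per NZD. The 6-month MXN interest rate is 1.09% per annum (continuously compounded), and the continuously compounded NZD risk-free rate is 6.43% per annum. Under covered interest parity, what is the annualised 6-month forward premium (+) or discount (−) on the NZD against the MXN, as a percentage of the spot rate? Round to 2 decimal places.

T = 6/12 years.
F = S · g_MXN/g_NZD = 12.3 × 1.0054649/1.0326724 = 11.975936.
Annualised premium = (F − S)/S × (1/T) = (11.975936 − 12.3)/12.3 ÷ (6/12) = -5.27%.

-5.27%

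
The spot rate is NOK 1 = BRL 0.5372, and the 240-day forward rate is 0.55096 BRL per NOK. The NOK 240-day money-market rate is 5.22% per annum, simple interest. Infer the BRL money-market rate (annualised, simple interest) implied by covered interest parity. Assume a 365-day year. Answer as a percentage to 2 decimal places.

9.25%

T = 240/365 years.
By CIP, F/S equals the BRL-to-NOK growth ratio: 0.55096/0.5372 = 1.0256143.
The NOK side grows by 1 + 0.0522×240/365 = 1.0343233.
So the BRL growth factor = 1.0608168.
(1.0608168 − 1)/T = 0.092492, i.e. 9.25%.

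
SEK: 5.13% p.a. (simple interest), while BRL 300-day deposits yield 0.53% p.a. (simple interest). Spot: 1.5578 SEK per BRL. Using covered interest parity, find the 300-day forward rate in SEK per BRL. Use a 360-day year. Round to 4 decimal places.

1.6173

T = 300/360 years.
Growth of 1 SEK over T: 1 + 0.0513×300/360 = 1.042750.
Growth of 1 BRL over T: 1 + 0.0053×300/360 = 1.0044167.
Forward (SEK per BRL) = 1.5578 × 1.042750 / 1.0044167 = 1.617253.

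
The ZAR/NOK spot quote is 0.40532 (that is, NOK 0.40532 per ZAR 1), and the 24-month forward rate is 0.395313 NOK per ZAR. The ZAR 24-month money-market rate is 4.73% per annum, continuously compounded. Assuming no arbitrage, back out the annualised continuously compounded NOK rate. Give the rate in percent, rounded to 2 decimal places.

3.48%

T = 2 years.
F/S = 0.395313/0.40532 = 0.9753109 = (growth of NOK) / (growth of ZAR).
The ZAR side grows by e^(0.0473×2) = 1.0992191.
That pins the NOK growth at 1.0720804.
Take logs: ln 1.0720804 / 2 = 0.034801, so 3.48%.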